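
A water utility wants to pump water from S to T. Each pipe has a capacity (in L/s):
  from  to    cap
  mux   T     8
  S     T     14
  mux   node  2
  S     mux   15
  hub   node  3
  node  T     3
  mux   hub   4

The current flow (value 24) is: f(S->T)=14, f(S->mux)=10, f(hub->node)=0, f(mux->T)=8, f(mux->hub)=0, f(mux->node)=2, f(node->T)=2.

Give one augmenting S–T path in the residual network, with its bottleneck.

Residual along S->mux->hub->node->T: S->mux: 5, mux->hub: 4, hub->node: 3, node->T: 1.
Bottleneck = min = 1.

S->mux->hub->node->T, bottleneck 1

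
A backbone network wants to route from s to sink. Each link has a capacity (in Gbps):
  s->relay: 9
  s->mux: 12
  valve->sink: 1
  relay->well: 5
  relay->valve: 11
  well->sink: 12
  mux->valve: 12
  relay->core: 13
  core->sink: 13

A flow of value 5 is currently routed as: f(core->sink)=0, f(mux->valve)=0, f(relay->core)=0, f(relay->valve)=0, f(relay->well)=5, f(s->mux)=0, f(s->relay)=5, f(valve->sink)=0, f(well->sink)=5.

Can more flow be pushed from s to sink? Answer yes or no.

Yes

Residual path s->relay->core->sink has bottleneck 4 > 0.
Pushing 4 along it raises the flow to 9, so the given flow is not maximum.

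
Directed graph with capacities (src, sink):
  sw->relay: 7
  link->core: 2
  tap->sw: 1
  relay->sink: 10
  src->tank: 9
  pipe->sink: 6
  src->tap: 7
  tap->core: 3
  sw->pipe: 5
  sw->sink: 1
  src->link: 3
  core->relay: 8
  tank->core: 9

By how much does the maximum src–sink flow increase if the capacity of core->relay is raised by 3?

Original max flow = 9.
After raising cap(core->relay), augmenting paths through that edge carry 2 more units.
New max flow = 11. Increase = 2.

2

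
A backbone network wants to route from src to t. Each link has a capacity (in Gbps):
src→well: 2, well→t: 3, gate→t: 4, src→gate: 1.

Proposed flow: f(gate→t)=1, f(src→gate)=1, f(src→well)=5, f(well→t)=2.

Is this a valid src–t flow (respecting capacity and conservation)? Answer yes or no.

Capacity violated on src→well: flow 5 > capacity 2.

No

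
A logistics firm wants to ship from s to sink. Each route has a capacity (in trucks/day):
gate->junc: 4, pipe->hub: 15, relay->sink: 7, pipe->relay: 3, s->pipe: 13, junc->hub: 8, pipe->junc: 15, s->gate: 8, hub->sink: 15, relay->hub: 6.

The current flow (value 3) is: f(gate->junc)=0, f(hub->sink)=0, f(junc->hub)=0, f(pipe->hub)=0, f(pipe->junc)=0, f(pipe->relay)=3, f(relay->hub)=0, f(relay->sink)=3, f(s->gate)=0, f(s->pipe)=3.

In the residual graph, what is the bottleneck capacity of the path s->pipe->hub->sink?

Residual capacities along the path: s->pipe: 10, pipe->hub: 15, hub->sink: 15.
Minimum is 10.

10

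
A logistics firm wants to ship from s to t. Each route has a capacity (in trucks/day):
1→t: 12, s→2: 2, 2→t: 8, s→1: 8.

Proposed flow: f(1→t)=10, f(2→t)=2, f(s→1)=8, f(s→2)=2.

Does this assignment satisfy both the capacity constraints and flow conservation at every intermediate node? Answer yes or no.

No

Conservation fails at 1: inflow 8 ≠ outflow 10.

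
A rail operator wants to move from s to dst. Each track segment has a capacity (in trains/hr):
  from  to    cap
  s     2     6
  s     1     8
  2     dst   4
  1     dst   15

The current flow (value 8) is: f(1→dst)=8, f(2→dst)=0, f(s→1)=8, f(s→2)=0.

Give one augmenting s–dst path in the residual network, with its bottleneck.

Residual along s→2→dst: s→2: 6, 2→dst: 4.
Bottleneck = min = 4.

s→2→dst, bottleneck 4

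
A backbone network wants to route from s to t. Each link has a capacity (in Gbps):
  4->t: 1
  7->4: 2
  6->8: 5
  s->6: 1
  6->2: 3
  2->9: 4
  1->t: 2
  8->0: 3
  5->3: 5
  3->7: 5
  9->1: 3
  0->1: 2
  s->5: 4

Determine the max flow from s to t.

2

Augment s->5->3->7->4->t: bottleneck 1. Total 1.
Augment s->6->2->9->1->t: bottleneck 1. Total 2.
No augmenting path remains in the residual graph.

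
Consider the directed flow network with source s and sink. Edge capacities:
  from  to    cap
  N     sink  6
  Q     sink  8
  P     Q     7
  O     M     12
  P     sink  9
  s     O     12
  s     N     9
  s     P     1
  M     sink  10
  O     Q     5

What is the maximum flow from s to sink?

19

Augment s->P->sink: bottleneck 1. Total 1.
Augment s->N->sink: bottleneck 6. Total 7.
Augment s->O->Q->sink: bottleneck 5. Total 12.
Augment s->O->M->sink: bottleneck 7. Total 19.
No augmenting path remains in the residual graph.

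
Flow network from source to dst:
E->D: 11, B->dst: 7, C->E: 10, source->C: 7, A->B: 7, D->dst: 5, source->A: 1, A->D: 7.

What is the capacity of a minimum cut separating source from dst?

6

Max flow = 6 (via 2 augmenting paths).
In the residual at optimum, the set reachable from source is {C, D, E, source}.
Cut edges: source->A (cap 1), D->dst (cap 5). Sum = 6.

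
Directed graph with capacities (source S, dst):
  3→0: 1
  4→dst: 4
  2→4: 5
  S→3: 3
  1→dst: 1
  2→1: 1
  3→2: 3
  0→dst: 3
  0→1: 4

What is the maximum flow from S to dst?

Augment S→3→0→dst: bottleneck 1. Total 1.
Augment S→3→2→4→dst: bottleneck 2. Total 3.
No augmenting path remains in the residual graph.

3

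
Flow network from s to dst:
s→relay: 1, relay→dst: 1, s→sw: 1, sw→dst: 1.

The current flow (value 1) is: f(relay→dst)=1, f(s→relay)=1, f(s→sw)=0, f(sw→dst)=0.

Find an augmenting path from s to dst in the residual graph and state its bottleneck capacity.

Residual along s→sw→dst: s→sw: 1, sw→dst: 1.
Bottleneck = min = 1.

s→sw→dst, bottleneck 1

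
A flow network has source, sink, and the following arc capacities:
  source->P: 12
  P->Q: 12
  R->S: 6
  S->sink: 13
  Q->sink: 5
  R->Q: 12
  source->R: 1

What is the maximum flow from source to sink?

6

Augment source->P->Q->sink: bottleneck 5. Total 5.
Augment source->R->S->sink: bottleneck 1. Total 6.
No augmenting path remains in the residual graph.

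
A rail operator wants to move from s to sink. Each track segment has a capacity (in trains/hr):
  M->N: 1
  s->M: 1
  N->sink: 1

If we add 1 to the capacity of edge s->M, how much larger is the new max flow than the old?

0

Original max flow = 1.
Even with extra capacity on s->M, another cut of capacity 1 remains binding.
New max flow = 1. Increase = 0.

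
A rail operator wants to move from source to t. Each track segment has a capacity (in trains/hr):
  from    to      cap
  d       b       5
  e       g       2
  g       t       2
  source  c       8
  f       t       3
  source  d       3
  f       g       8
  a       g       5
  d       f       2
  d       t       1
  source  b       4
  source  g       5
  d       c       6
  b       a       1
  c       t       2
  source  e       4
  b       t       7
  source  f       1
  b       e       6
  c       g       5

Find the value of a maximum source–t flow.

12

Augment source→d→t: bottleneck 1. Total 1.
Augment source→b→t: bottleneck 4. Total 5.
Augment source→f→t: bottleneck 1. Total 6.
Augment source→c→t: bottleneck 2. Total 8.
Augment source→g→t: bottleneck 2. Total 10.
Augment source→d→b→t: bottleneck 2. Total 12.
No augmenting path remains in the residual graph.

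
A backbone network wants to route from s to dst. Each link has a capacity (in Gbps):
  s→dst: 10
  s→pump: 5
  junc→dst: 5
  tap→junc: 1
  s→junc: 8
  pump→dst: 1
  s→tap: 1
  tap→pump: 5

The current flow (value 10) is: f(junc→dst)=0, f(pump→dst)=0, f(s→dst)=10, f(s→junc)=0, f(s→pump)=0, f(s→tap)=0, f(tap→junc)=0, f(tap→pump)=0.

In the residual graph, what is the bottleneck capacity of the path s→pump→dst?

1

Residual capacities along the path: s→pump: 5, pump→dst: 1.
Minimum is 1.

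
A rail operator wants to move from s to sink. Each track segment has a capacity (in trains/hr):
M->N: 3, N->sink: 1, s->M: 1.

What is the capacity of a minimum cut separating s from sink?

Max flow = 1 (via 1 augmenting path).
In the residual at optimum, the set reachable from s is {s}.
Cut edges: s->M (cap 1). Sum = 1.

1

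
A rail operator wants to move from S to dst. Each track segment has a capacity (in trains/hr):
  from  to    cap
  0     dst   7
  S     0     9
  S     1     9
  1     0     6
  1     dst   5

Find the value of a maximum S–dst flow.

Augment S→1→dst: bottleneck 5. Total 5.
Augment S→0→dst: bottleneck 7. Total 12.
No augmenting path remains in the residual graph.

12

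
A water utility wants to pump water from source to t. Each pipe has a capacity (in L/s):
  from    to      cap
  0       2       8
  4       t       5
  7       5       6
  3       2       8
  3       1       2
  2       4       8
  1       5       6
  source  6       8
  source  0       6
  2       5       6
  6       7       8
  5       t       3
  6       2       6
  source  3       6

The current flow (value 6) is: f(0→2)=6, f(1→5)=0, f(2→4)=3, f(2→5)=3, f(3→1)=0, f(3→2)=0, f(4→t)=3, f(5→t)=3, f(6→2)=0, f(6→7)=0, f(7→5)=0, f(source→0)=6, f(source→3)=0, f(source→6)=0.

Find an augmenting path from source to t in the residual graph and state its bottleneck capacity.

Residual along source→3→2→4→t: source→3: 6, 3→2: 8, 2→4: 5, 4→t: 2.
Bottleneck = min = 2.

source→3→2→4→t, bottleneck 2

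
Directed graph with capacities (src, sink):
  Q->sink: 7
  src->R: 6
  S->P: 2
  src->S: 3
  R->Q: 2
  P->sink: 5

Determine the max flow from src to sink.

4

Augment src->R->Q->sink: bottleneck 2. Total 2.
Augment src->S->P->sink: bottleneck 2. Total 4.
No augmenting path remains in the residual graph.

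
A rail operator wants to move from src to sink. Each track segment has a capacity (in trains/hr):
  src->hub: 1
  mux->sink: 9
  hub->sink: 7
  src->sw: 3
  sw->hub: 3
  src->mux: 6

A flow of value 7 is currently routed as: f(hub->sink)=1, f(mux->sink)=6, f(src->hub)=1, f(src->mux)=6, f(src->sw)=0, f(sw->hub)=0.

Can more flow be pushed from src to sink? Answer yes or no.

Yes

Residual path src->sw->hub->sink has bottleneck 3 > 0.
Pushing 3 along it raises the flow to 10, so the given flow is not maximum.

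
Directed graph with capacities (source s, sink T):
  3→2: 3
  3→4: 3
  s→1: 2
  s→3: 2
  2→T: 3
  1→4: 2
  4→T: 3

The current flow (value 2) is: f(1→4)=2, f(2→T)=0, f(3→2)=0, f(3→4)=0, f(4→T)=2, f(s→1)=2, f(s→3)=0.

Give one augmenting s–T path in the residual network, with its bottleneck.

Residual along s→3→4→T: s→3: 2, 3→4: 3, 4→T: 1.
Bottleneck = min = 1.

s→3→4→T, bottleneck 1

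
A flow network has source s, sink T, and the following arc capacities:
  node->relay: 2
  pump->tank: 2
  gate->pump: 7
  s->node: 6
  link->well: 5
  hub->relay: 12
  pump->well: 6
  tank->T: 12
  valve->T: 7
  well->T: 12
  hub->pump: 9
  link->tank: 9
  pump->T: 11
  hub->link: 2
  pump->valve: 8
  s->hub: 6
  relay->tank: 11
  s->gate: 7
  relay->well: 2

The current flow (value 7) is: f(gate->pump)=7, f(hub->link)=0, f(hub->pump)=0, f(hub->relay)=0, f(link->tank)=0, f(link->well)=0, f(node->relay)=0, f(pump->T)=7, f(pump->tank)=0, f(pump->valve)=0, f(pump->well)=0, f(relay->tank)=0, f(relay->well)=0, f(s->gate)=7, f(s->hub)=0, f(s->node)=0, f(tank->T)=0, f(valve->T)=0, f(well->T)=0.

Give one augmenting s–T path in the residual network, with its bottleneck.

s->hub->pump->T, bottleneck 4

Residual along s->hub->pump->T: s->hub: 6, hub->pump: 9, pump->T: 4.
Bottleneck = min = 4.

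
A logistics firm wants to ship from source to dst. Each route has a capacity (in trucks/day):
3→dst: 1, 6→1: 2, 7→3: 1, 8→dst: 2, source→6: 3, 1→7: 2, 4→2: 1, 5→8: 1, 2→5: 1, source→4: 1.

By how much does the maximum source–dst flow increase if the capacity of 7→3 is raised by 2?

Original max flow = 2.
Even with extra capacity on 7→3, another cut of capacity 2 remains binding.
New max flow = 2. Increase = 0.

0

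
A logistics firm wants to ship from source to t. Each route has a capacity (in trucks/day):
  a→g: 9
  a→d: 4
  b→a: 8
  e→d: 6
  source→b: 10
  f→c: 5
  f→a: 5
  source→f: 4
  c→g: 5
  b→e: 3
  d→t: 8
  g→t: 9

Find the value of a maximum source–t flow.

Augment source→f→c→g→t: bottleneck 4. Total 4.
Augment source→b→a→g→t: bottleneck 5. Total 9.
Augment source→b→a→d→t: bottleneck 3. Total 12.
Augment source→b→e→d→t: bottleneck 2. Total 14.
No augmenting path remains in the residual graph.

14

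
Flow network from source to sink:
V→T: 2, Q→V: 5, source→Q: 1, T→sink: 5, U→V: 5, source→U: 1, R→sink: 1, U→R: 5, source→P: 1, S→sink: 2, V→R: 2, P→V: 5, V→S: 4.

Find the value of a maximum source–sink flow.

Augment source→U→R→sink: bottleneck 1. Total 1.
Augment source→P→V→T→sink: bottleneck 1. Total 2.
Augment source→Q→V→T→sink: bottleneck 1. Total 3.
No augmenting path remains in the residual graph.

3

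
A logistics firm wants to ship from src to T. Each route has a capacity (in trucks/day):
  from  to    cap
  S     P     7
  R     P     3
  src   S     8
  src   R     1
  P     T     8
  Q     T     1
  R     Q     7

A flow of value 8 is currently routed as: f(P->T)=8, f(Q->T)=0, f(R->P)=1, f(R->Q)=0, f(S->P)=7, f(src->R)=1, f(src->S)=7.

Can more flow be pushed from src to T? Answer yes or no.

No

Residual reachable from src: {S, src}; T is not reachable.
Saturated cut: src->R, S->P with total capacity 8 = current flow value. Flow is maximum.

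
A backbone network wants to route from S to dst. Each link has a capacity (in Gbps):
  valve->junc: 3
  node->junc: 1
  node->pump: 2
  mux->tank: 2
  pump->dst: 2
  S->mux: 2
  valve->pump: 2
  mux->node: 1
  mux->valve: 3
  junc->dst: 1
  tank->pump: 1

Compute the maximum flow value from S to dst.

2

Augment S->mux->valve->junc->dst: bottleneck 1. Total 1.
Augment S->mux->valve->pump->dst: bottleneck 1. Total 2.
No augmenting path remains in the residual graph.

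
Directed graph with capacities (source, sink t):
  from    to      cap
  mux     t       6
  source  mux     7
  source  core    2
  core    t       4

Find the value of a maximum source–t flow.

8

Augment source->core->t: bottleneck 2. Total 2.
Augment source->mux->t: bottleneck 6. Total 8.
No augmenting path remains in the residual graph.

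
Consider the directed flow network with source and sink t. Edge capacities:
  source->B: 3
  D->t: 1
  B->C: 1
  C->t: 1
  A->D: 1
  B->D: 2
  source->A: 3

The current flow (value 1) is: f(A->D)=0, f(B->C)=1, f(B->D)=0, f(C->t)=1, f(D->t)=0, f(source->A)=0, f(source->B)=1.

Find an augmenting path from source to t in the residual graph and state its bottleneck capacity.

Residual along source->B->D->t: source->B: 2, B->D: 2, D->t: 1.
Bottleneck = min = 1.

source->B->D->t, bottleneck 1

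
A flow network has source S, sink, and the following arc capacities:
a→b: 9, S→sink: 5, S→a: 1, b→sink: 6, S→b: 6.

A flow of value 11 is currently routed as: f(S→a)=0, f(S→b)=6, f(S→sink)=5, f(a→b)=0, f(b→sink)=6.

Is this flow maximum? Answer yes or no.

Yes

Residual reachable from S: {S, a, b}; sink is not reachable.
Saturated cut: S→sink, b→sink with total capacity 11 = current flow value. Flow is maximum.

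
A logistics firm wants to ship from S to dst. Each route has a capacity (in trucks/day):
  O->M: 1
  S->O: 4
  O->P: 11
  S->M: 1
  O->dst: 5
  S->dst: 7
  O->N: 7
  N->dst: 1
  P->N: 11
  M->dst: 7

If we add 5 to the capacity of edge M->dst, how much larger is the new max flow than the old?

Original max flow = 12.
Edge M->dst does not cross the min cut (source side {S}), so extra capacity there cannot help.
New max flow = 12. Increase = 0.

0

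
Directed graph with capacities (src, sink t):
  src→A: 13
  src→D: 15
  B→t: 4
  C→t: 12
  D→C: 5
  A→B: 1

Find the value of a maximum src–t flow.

Augment src→A→B→t: bottleneck 1. Total 1.
Augment src→D→C→t: bottleneck 5. Total 6.
No augmenting path remains in the residual graph.

6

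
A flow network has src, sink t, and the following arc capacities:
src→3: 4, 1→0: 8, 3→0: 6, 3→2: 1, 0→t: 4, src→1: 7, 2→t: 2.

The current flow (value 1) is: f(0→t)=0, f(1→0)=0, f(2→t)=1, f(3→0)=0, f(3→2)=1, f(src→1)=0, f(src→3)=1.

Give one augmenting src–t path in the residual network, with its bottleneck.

src→3→0→t, bottleneck 3

Residual along src→3→0→t: src→3: 3, 3→0: 6, 0→t: 4.
Bottleneck = min = 3.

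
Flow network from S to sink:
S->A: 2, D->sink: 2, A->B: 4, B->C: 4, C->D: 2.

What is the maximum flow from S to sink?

Augment S->A->B->C->D->sink: bottleneck 2. Total 2.
No augmenting path remains in the residual graph.

2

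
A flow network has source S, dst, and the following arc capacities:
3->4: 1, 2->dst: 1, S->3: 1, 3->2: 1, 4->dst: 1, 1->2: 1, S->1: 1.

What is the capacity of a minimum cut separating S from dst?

Max flow = 2 (via 2 augmenting paths).
In the residual at optimum, the set reachable from S is {S}.
Cut edges: S->1 (cap 1), S->3 (cap 1). Sum = 2.

2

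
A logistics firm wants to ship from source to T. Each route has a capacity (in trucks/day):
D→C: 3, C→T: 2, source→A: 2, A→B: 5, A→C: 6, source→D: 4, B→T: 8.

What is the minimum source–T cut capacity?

4

Max flow = 4 (via 2 augmenting paths).
In the residual at optimum, the set reachable from source is {C, D, source}.
Cut edges: source→A (cap 2), C→T (cap 2). Sum = 4.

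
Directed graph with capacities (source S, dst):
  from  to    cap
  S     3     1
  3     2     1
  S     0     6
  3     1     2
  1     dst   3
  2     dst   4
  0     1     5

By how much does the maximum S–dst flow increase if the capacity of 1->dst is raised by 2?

Original max flow = 4.
After raising cap(1->dst), augmenting paths through that edge carry 2 more units.
New max flow = 6. Increase = 2.

2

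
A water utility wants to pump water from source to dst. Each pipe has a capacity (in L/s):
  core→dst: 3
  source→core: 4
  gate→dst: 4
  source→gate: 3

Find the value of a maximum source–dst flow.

Augment source→gate→dst: bottleneck 3. Total 3.
Augment source→core→dst: bottleneck 3. Total 6.
No augmenting path remains in the residual graph.

6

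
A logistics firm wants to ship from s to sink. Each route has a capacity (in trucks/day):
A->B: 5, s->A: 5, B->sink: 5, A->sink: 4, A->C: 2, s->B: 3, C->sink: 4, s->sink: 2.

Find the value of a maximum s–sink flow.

10

Augment s->sink: bottleneck 2. Total 2.
Augment s->A->sink: bottleneck 4. Total 6.
Augment s->B->sink: bottleneck 3. Total 9.
Augment s->A->B->sink: bottleneck 1. Total 10.
No augmenting path remains in the residual graph.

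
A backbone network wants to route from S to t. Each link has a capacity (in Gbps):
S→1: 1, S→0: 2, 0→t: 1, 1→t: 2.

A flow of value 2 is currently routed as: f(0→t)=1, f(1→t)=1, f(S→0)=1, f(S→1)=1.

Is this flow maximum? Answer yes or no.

Residual reachable from S: {0, S}; t is not reachable.
Saturated cut: S→1, 0→t with total capacity 2 = current flow value. Flow is maximum.

Yes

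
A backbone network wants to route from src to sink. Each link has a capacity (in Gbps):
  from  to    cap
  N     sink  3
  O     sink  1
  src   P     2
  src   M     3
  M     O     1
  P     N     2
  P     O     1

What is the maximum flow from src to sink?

3

Augment src→P→N→sink: bottleneck 2. Total 2.
Augment src→M→O→sink: bottleneck 1. Total 3.
No augmenting path remains in the residual graph.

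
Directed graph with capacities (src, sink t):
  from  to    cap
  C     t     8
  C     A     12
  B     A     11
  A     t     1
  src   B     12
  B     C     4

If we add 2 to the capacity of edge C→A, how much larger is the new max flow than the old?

0

Original max flow = 5.
Edge C→A does not cross the min cut (source side {A, B, src}), so extra capacity there cannot help.
New max flow = 5. Increase = 0.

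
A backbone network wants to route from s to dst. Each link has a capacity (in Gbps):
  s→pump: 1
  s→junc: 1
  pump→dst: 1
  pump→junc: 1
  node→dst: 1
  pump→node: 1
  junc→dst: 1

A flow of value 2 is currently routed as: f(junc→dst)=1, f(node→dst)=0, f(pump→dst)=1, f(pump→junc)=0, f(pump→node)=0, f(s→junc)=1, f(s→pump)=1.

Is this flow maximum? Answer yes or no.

Residual reachable from s: {s}; dst is not reachable.
Saturated cut: s→pump, s→junc with total capacity 2 = current flow value. Flow is maximum.

Yes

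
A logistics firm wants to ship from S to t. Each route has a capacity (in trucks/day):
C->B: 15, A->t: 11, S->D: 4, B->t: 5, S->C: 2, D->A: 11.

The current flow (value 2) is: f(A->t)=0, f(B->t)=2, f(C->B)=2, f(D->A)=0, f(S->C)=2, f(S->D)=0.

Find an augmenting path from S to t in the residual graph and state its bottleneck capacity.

Residual along S->D->A->t: S->D: 4, D->A: 11, A->t: 11.
Bottleneck = min = 4.

S->D->A->t, bottleneck 4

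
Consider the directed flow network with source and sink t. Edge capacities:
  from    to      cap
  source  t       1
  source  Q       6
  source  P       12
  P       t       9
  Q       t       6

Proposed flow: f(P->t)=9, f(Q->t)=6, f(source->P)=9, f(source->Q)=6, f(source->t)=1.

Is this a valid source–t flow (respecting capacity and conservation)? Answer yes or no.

Every edge has 0 ≤ f(e) ≤ cap(e).
At each intermediate node, inflow equals outflow.

Yes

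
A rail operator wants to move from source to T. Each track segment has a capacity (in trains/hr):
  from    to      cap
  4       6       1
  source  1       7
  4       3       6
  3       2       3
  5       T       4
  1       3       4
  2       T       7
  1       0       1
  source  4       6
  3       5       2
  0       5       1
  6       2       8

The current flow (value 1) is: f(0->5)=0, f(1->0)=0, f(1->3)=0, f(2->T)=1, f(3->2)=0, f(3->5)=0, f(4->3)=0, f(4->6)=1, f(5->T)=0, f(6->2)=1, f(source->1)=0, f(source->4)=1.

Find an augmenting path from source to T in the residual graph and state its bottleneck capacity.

source->4->3->2->T, bottleneck 3

Residual along source->4->3->2->T: source->4: 5, 4->3: 6, 3->2: 3, 2->T: 6.
Bottleneck = min = 3.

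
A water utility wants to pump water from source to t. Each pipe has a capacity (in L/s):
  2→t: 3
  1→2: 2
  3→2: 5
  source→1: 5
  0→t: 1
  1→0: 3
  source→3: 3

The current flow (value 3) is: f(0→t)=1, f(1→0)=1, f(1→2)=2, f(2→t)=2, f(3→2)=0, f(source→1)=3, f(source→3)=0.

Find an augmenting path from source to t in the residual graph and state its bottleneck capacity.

source→3→2→t, bottleneck 1

Residual along source→3→2→t: source→3: 3, 3→2: 5, 2→t: 1.
Bottleneck = min = 1.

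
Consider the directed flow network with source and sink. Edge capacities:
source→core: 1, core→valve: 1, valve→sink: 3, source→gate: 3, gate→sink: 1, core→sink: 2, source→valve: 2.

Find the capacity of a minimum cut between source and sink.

4

Max flow = 4 (via 3 augmenting paths).
In the residual at optimum, the set reachable from source is {gate, source}.
Cut edges: source→core (cap 1), source→valve (cap 2), gate→sink (cap 1). Sum = 4.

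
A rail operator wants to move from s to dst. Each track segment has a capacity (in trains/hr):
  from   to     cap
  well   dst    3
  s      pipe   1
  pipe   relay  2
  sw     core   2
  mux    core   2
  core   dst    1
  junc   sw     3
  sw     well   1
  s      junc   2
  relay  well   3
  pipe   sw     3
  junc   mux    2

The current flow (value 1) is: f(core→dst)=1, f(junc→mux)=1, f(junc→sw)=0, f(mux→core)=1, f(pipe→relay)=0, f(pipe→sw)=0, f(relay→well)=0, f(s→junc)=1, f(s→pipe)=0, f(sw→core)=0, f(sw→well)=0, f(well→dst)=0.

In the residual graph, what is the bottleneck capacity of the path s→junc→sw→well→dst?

Residual capacities along the path: s→junc: 1, junc→sw: 3, sw→well: 1, well→dst: 3.
Minimum is 1.

1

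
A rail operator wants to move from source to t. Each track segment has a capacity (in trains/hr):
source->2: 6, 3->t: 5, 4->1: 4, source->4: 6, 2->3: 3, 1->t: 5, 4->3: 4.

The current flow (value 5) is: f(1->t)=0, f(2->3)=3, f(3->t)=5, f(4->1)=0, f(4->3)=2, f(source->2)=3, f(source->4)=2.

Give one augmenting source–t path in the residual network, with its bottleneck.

source->4->1->t, bottleneck 4

Residual along source->4->1->t: source->4: 4, 4->1: 4, 1->t: 5.
Bottleneck = min = 4.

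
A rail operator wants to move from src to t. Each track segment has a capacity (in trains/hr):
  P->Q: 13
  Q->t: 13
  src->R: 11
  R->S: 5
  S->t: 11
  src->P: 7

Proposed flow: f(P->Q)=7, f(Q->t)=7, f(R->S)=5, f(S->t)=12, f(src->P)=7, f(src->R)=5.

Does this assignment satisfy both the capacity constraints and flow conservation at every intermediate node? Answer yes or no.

No

Capacity violated on S->t: flow 12 > capacity 11.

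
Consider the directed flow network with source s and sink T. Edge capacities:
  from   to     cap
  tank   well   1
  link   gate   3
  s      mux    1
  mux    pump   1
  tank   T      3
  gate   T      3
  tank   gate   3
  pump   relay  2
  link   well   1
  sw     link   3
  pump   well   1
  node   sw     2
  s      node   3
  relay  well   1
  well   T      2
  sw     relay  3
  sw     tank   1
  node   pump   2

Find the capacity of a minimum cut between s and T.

Max flow = 4 (via 4 augmenting paths).
In the residual at optimum, the set reachable from s is {s}.
Cut edges: s->mux (cap 1), s->node (cap 3). Sum = 4.

4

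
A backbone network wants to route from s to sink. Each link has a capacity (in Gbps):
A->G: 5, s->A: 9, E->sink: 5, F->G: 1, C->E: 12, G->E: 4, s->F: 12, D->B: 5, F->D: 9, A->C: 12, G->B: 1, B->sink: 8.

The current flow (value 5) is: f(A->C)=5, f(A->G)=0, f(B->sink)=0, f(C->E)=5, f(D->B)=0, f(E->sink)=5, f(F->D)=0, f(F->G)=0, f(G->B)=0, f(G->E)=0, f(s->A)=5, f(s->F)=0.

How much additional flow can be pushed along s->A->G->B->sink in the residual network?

1

Residual capacities along the path: s->A: 4, A->G: 5, G->B: 1, B->sink: 8.
Minimum is 1.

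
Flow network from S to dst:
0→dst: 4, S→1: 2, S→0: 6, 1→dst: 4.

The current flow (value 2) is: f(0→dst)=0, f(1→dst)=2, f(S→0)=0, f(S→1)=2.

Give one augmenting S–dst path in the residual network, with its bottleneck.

S→0→dst, bottleneck 4

Residual along S→0→dst: S→0: 6, 0→dst: 4.
Bottleneck = min = 4.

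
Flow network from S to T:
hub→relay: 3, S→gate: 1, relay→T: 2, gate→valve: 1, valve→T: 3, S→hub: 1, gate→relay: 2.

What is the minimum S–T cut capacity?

Max flow = 2 (via 2 augmenting paths).
In the residual at optimum, the set reachable from S is {S}.
Cut edges: S→hub (cap 1), S→gate (cap 1). Sum = 2.

2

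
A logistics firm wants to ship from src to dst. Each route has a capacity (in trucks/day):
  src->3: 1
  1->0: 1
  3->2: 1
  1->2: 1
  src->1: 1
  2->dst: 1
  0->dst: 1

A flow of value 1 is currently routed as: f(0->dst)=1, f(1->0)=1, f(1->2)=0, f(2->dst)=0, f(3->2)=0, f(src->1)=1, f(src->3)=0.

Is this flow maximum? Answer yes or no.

No

Residual path src->3->2->dst has bottleneck 1 > 0.
Pushing 1 along it raises the flow to 2, so the given flow is not maximum.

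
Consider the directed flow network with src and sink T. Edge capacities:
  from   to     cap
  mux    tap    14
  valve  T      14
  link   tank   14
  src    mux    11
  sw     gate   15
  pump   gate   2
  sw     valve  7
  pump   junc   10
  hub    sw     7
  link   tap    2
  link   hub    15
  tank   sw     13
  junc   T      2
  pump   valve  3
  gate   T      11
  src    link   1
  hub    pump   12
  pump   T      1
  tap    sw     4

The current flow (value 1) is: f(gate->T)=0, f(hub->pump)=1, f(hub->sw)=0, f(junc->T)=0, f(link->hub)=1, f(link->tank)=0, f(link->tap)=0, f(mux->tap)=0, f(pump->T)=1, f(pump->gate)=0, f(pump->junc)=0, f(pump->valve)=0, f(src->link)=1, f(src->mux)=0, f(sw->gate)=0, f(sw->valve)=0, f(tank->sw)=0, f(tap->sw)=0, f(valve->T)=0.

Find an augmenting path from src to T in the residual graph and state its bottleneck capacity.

src->mux->tap->sw->valve->T, bottleneck 4

Residual along src->mux->tap->sw->valve->T: src->mux: 11, mux->tap: 14, tap->sw: 4, sw->valve: 7, valve->T: 14.
Bottleneck = min = 4.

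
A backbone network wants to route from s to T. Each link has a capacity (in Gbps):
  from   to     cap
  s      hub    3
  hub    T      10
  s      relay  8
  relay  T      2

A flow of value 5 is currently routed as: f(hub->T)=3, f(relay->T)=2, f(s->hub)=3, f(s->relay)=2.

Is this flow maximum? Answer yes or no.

Yes

Residual reachable from s: {relay, s}; T is not reachable.
Saturated cut: s->hub, relay->T with total capacity 5 = current flow value. Flow is maximum.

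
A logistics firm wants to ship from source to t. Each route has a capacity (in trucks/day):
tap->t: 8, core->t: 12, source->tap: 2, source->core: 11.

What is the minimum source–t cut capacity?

13

Max flow = 13 (via 2 augmenting paths).
In the residual at optimum, the set reachable from source is {source}.
Cut edges: source->tap (cap 2), source->core (cap 11). Sum = 13.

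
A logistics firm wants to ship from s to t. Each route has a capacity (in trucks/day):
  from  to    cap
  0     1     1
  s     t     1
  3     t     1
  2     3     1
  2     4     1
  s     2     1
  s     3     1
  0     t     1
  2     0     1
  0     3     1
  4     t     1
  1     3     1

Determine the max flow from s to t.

3

Augment s->t: bottleneck 1. Total 1.
Augment s->3->t: bottleneck 1. Total 2.
Augment s->2->0->t: bottleneck 1. Total 3.
No augmenting path remains in the residual graph.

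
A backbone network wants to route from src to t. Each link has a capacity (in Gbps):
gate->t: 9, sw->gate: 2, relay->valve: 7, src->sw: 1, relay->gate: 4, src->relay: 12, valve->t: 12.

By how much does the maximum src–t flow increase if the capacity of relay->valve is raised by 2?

Original max flow = 12.
After raising cap(relay->valve), augmenting paths through that edge carry 1 more unit.
New max flow = 13. Increase = 1.

1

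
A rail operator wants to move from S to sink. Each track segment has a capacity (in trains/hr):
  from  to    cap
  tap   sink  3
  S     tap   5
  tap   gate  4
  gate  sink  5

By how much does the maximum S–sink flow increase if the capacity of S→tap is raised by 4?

Original max flow = 5.
After raising cap(S→tap), augmenting paths through that edge carry 2 more units.
New max flow = 7. Increase = 2.

2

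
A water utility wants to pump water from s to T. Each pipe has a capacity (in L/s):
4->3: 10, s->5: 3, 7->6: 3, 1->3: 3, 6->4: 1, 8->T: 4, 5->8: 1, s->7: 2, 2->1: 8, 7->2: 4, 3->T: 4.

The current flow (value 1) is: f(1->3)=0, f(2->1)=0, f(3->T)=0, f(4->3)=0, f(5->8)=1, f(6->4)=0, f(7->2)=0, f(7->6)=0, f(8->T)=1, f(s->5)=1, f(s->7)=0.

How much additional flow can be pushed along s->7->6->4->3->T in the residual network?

Residual capacities along the path: s->7: 2, 7->6: 3, 6->4: 1, 4->3: 10, 3->T: 4.
Minimum is 1.

1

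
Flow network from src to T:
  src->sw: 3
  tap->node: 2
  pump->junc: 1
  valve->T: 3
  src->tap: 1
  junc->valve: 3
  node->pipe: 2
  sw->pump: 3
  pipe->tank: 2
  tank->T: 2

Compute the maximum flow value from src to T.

Augment src->sw->pump->junc->valve->T: bottleneck 1. Total 1.
Augment src->tap->node->pipe->tank->T: bottleneck 1. Total 2.
No augmenting path remains in the residual graph.

2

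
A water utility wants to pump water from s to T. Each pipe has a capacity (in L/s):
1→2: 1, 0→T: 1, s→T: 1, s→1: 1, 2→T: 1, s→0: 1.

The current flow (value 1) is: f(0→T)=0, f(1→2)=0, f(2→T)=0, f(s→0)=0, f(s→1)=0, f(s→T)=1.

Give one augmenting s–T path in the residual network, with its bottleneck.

Residual along s→0→T: s→0: 1, 0→T: 1.
Bottleneck = min = 1.

s→0→T, bottleneck 1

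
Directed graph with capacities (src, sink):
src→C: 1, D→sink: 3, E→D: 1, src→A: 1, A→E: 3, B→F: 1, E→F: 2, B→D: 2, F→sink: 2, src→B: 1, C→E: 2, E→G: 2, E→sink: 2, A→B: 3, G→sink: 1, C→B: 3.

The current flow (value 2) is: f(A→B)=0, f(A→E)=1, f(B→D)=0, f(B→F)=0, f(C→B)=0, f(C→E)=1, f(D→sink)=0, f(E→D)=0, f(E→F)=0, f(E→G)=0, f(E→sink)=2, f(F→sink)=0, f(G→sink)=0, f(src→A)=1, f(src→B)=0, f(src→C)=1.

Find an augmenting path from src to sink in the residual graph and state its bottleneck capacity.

src→B→F→sink, bottleneck 1

Residual along src→B→F→sink: src→B: 1, B→F: 1, F→sink: 2.
Bottleneck = min = 1.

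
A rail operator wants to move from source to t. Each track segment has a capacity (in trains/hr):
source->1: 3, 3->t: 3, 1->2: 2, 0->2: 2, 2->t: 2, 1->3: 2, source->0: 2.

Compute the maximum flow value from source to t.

Augment source->0->2->t: bottleneck 2. Total 2.
Augment source->1->3->t: bottleneck 2. Total 4.
No augmenting path remains in the residual graph.

4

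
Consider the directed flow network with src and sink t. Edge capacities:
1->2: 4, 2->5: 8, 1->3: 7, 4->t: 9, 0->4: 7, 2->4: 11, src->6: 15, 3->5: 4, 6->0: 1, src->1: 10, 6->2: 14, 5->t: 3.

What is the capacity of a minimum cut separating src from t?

12

Max flow = 12 (via 3 augmenting paths).
In the residual at optimum, the set reachable from src is {0, 1, 2, 3, 4, 5, 6, src}.
Cut edges: 5->t (cap 3), 4->t (cap 9). Sum = 12.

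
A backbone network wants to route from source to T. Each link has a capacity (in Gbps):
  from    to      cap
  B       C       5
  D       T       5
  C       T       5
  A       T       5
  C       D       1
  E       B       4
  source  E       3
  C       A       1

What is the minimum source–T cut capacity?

3

Max flow = 3 (via 1 augmenting path).
In the residual at optimum, the set reachable from source is {source}.
Cut edges: source→E (cap 3). Sum = 3.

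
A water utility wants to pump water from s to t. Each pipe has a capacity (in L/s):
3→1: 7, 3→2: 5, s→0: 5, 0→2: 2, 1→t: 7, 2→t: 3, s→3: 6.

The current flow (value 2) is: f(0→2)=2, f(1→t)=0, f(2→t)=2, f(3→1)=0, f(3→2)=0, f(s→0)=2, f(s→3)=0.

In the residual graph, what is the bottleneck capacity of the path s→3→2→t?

Residual capacities along the path: s→3: 6, 3→2: 5, 2→t: 1.
Minimum is 1.

1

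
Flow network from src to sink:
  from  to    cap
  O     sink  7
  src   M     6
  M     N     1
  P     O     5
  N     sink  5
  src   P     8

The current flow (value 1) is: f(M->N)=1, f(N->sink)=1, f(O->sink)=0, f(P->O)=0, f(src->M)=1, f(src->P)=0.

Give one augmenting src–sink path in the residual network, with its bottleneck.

Residual along src->P->O->sink: src->P: 8, P->O: 5, O->sink: 7.
Bottleneck = min = 5.

src->P->O->sink, bottleneck 5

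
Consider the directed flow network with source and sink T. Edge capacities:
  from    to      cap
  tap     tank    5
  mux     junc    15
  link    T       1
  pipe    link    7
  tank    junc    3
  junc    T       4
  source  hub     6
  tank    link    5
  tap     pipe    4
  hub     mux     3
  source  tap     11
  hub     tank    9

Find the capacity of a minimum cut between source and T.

Max flow = 5 (via 3 augmenting paths).
In the residual at optimum, the set reachable from source is {hub, junc, link, mux, pipe, source, tank, tap}.
Cut edges: link->T (cap 1), junc->T (cap 4). Sum = 5.

5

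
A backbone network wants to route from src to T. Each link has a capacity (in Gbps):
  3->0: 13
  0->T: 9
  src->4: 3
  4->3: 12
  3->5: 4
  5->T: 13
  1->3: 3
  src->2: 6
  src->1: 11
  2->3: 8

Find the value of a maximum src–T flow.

12

Augment src->2->3->0->T: bottleneck 6. Total 6.
Augment src->1->3->0->T: bottleneck 3. Total 9.
Augment src->4->3->5->T: bottleneck 3. Total 12.
No augmenting path remains in the residual graph.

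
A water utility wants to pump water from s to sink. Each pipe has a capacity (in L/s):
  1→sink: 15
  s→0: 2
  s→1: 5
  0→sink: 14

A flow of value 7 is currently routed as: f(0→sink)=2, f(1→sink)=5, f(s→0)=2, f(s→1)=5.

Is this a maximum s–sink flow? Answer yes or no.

Residual reachable from s: {s}; sink is not reachable.
Saturated cut: s→0, s→1 with total capacity 7 = current flow value. Flow is maximum.

Yes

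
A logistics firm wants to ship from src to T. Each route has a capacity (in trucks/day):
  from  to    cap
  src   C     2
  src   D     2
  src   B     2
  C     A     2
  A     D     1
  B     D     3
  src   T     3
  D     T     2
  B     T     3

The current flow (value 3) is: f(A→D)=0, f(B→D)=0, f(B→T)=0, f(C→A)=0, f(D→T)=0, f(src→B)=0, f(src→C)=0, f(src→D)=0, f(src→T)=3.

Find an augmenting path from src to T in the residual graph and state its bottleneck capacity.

src→B→T, bottleneck 2

Residual along src→B→T: src→B: 2, B→T: 3.
Bottleneck = min = 2.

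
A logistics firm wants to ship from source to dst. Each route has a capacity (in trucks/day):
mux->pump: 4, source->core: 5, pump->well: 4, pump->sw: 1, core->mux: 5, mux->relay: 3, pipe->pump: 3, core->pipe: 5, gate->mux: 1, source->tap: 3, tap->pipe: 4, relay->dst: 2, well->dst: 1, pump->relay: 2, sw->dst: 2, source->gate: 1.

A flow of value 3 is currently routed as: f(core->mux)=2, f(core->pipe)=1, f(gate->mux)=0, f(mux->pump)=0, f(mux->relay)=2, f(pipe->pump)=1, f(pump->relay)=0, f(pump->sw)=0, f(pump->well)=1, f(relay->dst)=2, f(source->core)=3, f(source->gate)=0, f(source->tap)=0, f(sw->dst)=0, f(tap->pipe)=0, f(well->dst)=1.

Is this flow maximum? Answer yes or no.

Residual path source->core->pipe->pump->sw->dst has bottleneck 1 > 0.
Pushing 1 along it raises the flow to 4, so the given flow is not maximum.

No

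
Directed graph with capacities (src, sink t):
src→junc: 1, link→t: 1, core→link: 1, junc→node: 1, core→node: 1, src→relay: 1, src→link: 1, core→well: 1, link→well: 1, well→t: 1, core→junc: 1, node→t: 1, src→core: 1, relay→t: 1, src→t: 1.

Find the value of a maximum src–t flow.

Augment src→t: bottleneck 1. Total 1.
Augment src→relay→t: bottleneck 1. Total 2.
Augment src→link→t: bottleneck 1. Total 3.
Augment src→core→well→t: bottleneck 1. Total 4.
Augment src→junc→node→t: bottleneck 1. Total 5.
No augmenting path remains in the residual graph.

5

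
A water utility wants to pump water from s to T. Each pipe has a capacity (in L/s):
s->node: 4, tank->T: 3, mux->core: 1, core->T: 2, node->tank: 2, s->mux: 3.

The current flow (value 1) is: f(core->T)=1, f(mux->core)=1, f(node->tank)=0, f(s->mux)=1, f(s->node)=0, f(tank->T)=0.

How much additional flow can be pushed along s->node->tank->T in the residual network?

Residual capacities along the path: s->node: 4, node->tank: 2, tank->T: 3.
Minimum is 2.

2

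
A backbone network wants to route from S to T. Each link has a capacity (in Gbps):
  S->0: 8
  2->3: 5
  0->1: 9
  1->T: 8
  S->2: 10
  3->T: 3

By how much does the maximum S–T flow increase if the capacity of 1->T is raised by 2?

0

Original max flow = 11.
Edge 1->T does not cross the min cut (source side {2, 3, S}), so extra capacity there cannot help.
New max flow = 11. Increase = 0.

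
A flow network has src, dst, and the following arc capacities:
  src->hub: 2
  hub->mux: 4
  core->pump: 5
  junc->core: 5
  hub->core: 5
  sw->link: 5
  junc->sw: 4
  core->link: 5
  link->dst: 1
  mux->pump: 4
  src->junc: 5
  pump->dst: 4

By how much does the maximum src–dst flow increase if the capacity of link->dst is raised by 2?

2

Original max flow = 5.
After raising cap(link->dst), augmenting paths through that edge carry 2 more units.
New max flow = 7. Increase = 2.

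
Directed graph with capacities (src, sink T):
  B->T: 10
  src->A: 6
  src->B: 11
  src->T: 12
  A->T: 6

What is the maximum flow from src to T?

Augment src->T: bottleneck 12. Total 12.
Augment src->A->T: bottleneck 6. Total 18.
Augment src->B->T: bottleneck 10. Total 28.
No augmenting path remains in the residual graph.

28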